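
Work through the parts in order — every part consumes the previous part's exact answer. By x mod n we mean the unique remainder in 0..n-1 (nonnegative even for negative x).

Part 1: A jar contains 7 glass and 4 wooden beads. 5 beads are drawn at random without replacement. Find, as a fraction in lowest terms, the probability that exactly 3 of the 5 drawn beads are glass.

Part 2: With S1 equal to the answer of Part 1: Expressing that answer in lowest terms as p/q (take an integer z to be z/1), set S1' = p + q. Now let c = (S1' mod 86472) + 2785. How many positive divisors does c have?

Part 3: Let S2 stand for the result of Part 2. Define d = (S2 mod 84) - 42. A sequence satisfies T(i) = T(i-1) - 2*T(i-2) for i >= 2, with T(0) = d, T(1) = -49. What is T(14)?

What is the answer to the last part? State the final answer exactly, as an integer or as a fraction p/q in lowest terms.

Part 1: total draws C(11,5) = 462; favorable C(7,3)*C(4,2) = 210; P = 5/11; answer 5/11
Part 2: S1 = 5/11; threaded value p + q = 16; c = 2801; 2801 is prime, so its only divisors are 1 and 2801; count = 2; answer 2
Part 3: S2 = 2; d = -40; T(2) = 1*(-49) - 2*(-40) = 31; iterating: T(2)=31, T(3)=129, T(4)=67, T(5)=-191, T(6)=-325, T(7)=57, T(8)=707, T(9)=593, T(10)=-821, T(11)=-2007, T(12)=-365, T(13)=3649, T(14)=4379; answer 4379

4379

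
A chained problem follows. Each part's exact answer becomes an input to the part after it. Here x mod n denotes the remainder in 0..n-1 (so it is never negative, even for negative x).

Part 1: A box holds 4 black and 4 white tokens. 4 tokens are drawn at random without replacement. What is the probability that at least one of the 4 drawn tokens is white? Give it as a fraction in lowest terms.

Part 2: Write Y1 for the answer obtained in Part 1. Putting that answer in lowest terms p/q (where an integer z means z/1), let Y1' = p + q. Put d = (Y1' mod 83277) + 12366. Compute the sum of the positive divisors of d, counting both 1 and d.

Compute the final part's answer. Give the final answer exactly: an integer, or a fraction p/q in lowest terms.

Part 1: total draws C(8,4) = 70; complement C(4,4) = 1; favorable 70 - 1 = 69; P = 69/70; answer 69/70
Part 2: Y1 = 69/70; threaded value p + q = 139; d = 12505; 12505 = 5 * 41 * 61; sigma = (1 + 5) * (1 + 41) * (1 + 61) = 6 * 42 * 62 = 15624; answer 15624

15624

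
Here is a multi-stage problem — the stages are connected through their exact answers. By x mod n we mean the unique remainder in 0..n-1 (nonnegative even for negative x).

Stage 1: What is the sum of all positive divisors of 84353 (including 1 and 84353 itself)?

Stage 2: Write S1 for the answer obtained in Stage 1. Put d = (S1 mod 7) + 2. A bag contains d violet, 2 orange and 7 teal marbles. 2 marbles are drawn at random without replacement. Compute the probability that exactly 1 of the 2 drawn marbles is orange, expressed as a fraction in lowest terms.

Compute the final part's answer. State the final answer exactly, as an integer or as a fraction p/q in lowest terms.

18/55

Stage 1: 84353 = 67 * 1259; sigma = (1 + 67) * (1 + 1259) = 68 * 1260 = 85680; answer 85680
Stage 2: S1 = 85680; d = 2; total draws C(11,2) = 55; favorable C(2,1)*C(9,1) = 18; P = 18/55; answer 18/55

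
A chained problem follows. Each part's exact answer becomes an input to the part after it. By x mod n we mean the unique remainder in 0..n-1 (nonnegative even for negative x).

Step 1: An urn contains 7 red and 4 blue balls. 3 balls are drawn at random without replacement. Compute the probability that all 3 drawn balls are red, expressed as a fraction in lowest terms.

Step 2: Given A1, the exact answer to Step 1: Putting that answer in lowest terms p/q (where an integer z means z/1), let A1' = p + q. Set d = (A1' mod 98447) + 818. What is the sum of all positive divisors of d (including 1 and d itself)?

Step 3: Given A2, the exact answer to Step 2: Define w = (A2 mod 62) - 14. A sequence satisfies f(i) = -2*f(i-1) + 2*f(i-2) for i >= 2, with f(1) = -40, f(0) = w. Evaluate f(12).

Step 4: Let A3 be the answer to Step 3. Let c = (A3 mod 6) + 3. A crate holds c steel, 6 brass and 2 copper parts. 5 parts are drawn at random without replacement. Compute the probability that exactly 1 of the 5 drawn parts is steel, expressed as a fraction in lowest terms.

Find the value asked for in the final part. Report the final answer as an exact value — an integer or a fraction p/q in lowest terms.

5/11

Step 1: total draws C(11,3) = 165; favorable C(7,3) = 35; P = 7/33; answer 7/33
Step 2: A1 = 7/33; threaded value p + q = 40; d = 858; 858 = 2 * 3 * 11 * 13; sigma = (1 + 2) * (1 + 3) * (1 + 11) * (1 + 13) = 3 * 4 * 12 * 14 = 2016; answer 2016
Step 3: A2 = 2016; w = 18; f(2) = -2*(-40) + 2*(18) = 116; iterating: f(2)=116, f(3)=-312, f(4)=856, f(5)=-2336, f(6)=6384, f(7)=-17440, f(8)=47648, f(9)=-130176, f(10)=355648, f(11)=-971648, f(12)=2654592; answer 2654592
Step 4: A3 = 2654592; c = 3; total draws C(11,5) = 462; favorable C(3,1)*C(8,4) = 210; P = 5/11; answer 5/11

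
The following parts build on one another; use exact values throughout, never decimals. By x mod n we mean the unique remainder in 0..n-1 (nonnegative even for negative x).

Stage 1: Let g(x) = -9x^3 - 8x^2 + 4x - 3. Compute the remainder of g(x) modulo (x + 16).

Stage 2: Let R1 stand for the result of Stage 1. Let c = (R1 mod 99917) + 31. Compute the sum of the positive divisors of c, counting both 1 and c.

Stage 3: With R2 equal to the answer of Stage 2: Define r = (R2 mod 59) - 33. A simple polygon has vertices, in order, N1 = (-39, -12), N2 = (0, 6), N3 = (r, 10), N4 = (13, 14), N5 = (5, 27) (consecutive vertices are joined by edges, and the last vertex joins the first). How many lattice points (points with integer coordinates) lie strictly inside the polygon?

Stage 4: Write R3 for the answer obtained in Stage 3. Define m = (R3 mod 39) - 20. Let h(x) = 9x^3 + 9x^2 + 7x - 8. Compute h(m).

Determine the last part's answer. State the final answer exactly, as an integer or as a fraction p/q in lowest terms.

Stage 1: remainder = value at the root: -9*(-16)^3 - 8*(-16)^2 + 4*(-16)^1 - 3 = (36864) + (-2048) + (-64) + (-3) = 34749; answer 34749
Stage 2: R1 = 34749; c = 34780; 34780 = 2^2 * 5 * 37 * 47; sigma = (1 + 2 + 4) * (1 + 5) * (1 + 37) * (1 + 47) = 7 * 6 * 38 * 48 = 76608; answer 76608
Stage 3: R2 = 76608; r = -7; cross terms: (-39*6 - 0*-12)=-234, (0*10 - -7*6)=42, (-7*14 - 13*10)=-228, (13*27 - 5*14)=281, (5*-12 - -39*27)=993; twice the area = |854| = 854; area = 427; boundary points = 3 + 1 + 4 + 1 + 1 = 10; strictly interior points = area - boundary/2 + 1 = 423; answer 423
Stage 4: R3 = 423; m = 13; 9*(13)^3 + 9*(13)^2 + 7*(13)^1 - 8 = (19773) + (1521) + (91) + (-8) = 21377; answer 21377

21377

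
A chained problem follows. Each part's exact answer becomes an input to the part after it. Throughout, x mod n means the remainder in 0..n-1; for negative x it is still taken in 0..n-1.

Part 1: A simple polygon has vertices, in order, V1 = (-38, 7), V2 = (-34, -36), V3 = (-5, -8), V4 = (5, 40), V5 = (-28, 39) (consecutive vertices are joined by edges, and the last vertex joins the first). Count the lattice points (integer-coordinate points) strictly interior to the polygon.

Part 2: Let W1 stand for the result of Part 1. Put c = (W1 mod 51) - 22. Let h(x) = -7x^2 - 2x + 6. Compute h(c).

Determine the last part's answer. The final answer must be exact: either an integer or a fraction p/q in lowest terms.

Part 1: cross terms: (-38*-36 - -34*7)=1606, (-34*-8 - -5*-36)=92, (-5*40 - 5*-8)=-160, (5*39 - -28*40)=1315, (-28*7 - -38*39)=1286; twice the area = |4139| = 4139; area = 4139/2; boundary points = 1 + 1 + 2 + 1 + 2 = 7; strictly interior points = area - boundary/2 + 1 = 2067; answer 2067
Part 2: W1 = 2067; c = 5; -7*(5)^2 - 2*(5)^1 + 6 = (-175) + (-10) + (6) = -179; answer -179

-179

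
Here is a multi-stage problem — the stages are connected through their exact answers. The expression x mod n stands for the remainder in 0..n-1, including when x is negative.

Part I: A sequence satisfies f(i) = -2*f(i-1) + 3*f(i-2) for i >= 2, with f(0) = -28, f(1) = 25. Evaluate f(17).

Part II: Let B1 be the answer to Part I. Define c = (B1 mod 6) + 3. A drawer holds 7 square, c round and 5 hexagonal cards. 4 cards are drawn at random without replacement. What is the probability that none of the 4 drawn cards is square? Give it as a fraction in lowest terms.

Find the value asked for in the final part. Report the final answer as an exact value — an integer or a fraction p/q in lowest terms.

9/130

Part I: f(2) = -2*(25) + 3*(-28) = -134; iterating: f(2)=-134, f(3)=343, f(4)=-1088, f(5)=3205, f(6)=-9674, f(7)=28963, f(8)=-86948, f(9)=260785, f(10)=-782414, f(11)=2347183, f(12)=-7041608, f(13)=21124765, f(14)=-63374354, f(15)=190123003, f(16)=-570369068, f(17)=1711107145; answer 1711107145
Part II: B1 = 1711107145; c = 4; total draws C(16,4) = 1820; favorable C(9,4) = 126; P = 9/130; answer 9/130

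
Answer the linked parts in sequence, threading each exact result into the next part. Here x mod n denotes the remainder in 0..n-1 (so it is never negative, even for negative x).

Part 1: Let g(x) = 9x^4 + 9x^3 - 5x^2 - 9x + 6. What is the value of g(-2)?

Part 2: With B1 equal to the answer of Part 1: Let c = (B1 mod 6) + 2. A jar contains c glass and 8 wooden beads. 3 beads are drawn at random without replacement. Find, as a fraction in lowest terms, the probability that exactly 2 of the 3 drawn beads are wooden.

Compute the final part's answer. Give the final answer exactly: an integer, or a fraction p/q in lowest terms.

Part 1: 9*(-2)^4 + 9*(-2)^3 - 5*(-2)^2 - 9*(-2)^1 + 6 = (144) + (-72) + (-20) + (18) + (6) = 76; answer 76
Part 2: B1 = 76; c = 6; total draws C(14,3) = 364; favorable C(8,2)*C(6,1) = 168; P = 6/13; answer 6/13

6/13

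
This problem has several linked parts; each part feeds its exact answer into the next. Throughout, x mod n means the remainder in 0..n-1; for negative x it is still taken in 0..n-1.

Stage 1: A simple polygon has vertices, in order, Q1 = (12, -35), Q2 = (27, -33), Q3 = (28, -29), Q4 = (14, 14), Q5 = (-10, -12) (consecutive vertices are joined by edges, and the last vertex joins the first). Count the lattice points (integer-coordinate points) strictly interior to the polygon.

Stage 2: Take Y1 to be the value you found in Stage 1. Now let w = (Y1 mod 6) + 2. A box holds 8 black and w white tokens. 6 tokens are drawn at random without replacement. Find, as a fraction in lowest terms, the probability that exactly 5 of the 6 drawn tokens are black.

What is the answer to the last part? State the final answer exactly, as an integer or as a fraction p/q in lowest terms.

Stage 1: cross terms: (12*-33 - 27*-35)=549, (27*-29 - 28*-33)=141, (28*14 - 14*-29)=798, (14*-12 - -10*14)=-28, (-10*-35 - 12*-12)=494; twice the area = |1954| = 1954; area = 977; boundary points = 1 + 1 + 1 + 2 + 1 = 6; strictly interior points = area - boundary/2 + 1 = 975; answer 975
Stage 2: Y1 = 975; w = 5; total draws C(13,6) = 1716; favorable C(8,5)*C(5,1) = 280; P = 70/429; answer 70/429

70/429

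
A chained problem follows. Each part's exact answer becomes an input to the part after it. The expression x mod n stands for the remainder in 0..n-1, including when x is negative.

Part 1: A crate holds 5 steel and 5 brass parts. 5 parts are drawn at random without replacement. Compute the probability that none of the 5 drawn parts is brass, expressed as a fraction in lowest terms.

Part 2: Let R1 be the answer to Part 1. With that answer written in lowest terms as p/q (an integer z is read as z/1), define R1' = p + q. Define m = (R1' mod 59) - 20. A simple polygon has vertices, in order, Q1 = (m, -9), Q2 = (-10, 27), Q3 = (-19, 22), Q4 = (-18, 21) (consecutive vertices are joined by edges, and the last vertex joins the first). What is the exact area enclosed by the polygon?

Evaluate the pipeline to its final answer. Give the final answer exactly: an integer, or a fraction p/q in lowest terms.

Part 1: total draws C(10,5) = 252; favorable C(5,5) = 1; P = 1/252; answer 1/252
Part 2: R1 = 1/252; threaded value p + q = 253; m = -3; cross terms: (-3*27 - -10*-9)=-171, (-10*22 - -19*27)=293, (-19*21 - -18*22)=-3, (-18*-9 - -3*21)=225; twice the area = |344| = 344; area = 172; answer 172

172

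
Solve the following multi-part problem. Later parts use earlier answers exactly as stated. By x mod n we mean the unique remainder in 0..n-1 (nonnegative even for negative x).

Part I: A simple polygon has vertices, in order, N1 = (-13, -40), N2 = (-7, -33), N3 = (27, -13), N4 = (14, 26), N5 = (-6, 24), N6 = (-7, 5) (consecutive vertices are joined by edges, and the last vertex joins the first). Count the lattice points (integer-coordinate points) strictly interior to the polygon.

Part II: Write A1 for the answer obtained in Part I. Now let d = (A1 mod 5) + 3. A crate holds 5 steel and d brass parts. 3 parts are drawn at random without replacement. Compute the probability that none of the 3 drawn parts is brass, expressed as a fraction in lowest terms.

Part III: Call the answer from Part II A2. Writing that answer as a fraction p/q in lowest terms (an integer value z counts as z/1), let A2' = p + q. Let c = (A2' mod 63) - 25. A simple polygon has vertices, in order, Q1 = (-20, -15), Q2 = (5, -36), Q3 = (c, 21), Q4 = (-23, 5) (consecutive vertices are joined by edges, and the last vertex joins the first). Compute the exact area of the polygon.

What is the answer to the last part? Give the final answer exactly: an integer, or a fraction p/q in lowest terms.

Part I: cross terms: (-13*-33 - -7*-40)=149, (-7*-13 - 27*-33)=982, (27*26 - 14*-13)=884, (14*24 - -6*26)=492, (-6*5 - -7*24)=138, (-7*-40 - -13*5)=345; twice the area = |2990| = 2990; area = 1495; boundary points = 1 + 2 + 13 + 2 + 1 + 3 = 22; strictly interior points = area - boundary/2 + 1 = 1485; answer 1485
Part II: A1 = 1485; d = 3; total draws C(8,3) = 56; favorable C(5,3) = 10; P = 5/28; answer 5/28
Part III: A2 = 5/28; threaded value p + q = 33; c = 8; cross terms: (-20*-36 - 5*-15)=795, (5*21 - 8*-36)=393, (8*5 - -23*21)=523, (-23*-15 - -20*5)=445; twice the area = |2156| = 2156; area = 1078; answer 1078

1078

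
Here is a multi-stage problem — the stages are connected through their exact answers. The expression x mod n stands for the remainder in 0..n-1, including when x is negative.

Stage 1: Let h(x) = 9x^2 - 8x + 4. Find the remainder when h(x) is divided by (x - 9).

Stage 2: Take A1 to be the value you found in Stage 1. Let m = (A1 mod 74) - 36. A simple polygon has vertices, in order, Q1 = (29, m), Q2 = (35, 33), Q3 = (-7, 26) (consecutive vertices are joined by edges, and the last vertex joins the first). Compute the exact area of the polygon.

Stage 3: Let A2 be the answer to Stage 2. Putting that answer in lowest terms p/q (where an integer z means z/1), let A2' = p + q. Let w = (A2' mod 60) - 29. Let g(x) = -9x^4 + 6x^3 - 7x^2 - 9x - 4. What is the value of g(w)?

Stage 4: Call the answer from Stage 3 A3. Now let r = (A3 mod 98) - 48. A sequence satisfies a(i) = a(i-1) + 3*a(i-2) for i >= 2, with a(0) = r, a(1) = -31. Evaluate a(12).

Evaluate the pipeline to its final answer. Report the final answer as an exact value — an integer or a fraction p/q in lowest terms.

Stage 1: remainder = value at the root: 9*(9)^2 - 8*(9)^1 + 4 = (729) + (-72) + (4) = 661; answer 661
Stage 2: A1 = 661; m = 33; cross terms: (29*33 - 35*33)=-198, (35*26 - -7*33)=1141, (-7*33 - 29*26)=-985; twice the area = |-42| = 42; area = 21; answer 21
Stage 3: A2 = 21; threaded value p + q = 22; w = -7; -9*(-7)^4 + 6*(-7)^3 - 7*(-7)^2 - 9*(-7)^1 - 4 = (-21609) + (-2058) + (-343) + (63) + (-4) = -23951; answer -23951
Stage 4: A3 = -23951; r = 11; a(2) = 1*(-31) + 3*(11) = 2; iterating: a(2)=2, a(3)=-91, a(4)=-85, a(5)=-358, a(6)=-613, a(7)=-1687, a(8)=-3526, a(9)=-8587, a(10)=-19165, a(11)=-44926, a(12)=-102421; answer -102421

-102421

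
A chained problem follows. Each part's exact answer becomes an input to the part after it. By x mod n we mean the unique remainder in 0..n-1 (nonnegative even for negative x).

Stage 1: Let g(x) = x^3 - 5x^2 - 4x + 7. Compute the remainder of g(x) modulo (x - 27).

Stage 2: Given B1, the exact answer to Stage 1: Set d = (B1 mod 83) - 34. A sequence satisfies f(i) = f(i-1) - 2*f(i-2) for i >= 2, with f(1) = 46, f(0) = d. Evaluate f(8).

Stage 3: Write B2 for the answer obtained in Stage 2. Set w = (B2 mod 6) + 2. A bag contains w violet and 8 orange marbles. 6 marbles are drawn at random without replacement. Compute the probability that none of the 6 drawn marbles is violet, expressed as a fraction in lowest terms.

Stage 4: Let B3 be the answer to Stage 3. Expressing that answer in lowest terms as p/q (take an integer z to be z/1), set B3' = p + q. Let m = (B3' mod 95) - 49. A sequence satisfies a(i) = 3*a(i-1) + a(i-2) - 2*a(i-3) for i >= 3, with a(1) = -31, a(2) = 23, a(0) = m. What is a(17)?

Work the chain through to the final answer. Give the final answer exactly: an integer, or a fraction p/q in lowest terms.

1038662749

Stage 1: remainder = value at the root: 1*(27)^3 - 5*(27)^2 - 4*(27)^1 + 7 = (19683) + (-3645) + (-108) + (7) = 15937; answer 15937
Stage 2: B1 = 15937; d = -33; f(2) = 1*(46) - 2*(-33) = 112; iterating: f(2)=112, f(3)=20, f(4)=-204, f(5)=-244, f(6)=164, f(7)=652, f(8)=324; answer 324
Stage 3: B2 = 324; w = 2; total draws C(10,6) = 210; favorable C(8,6) = 28; P = 2/15; answer 2/15
Stage 4: B3 = 2/15; threaded value p + q = 17; m = -32; a(3) = 3*(23) + 1*(-31) - 2*(-32) = 102; iterating: a(3)=102, a(4)=391, a(5)=1229, a(6)=3874, a(7)=12069, a(8)=37623, a(9)=117190, a(10)=365055, a(11)=1137109, a(12)=3542002, a(13)=11033005, a(14)=34366799, a(15)=107049398, a(16)=333448983, a(17)=1038662749; answer 1038662749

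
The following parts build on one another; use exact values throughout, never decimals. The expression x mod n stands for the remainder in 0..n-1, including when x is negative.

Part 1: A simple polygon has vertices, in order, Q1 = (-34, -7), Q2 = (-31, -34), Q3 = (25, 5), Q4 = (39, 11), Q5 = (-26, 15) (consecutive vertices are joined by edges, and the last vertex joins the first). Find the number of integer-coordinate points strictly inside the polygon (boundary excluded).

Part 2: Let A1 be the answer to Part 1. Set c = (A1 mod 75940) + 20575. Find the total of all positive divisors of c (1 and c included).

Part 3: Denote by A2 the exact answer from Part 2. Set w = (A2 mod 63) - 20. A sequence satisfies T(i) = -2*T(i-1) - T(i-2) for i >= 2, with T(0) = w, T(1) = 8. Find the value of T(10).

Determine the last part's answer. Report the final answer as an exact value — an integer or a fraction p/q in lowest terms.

-386

Part 1: cross terms: (-34*-34 - -31*-7)=939, (-31*5 - 25*-34)=695, (25*11 - 39*5)=80, (39*15 - -26*11)=871, (-26*-7 - -34*15)=692; twice the area = |3277| = 3277; area = 3277/2; boundary points = 3 + 1 + 2 + 1 + 2 = 9; strictly interior points = area - boundary/2 + 1 = 1635; answer 1635
Part 2: A1 = 1635; c = 22210; 22210 = 2 * 5 * 2221; sigma = (1 + 2) * (1 + 5) * (1 + 2221) = 3 * 6 * 2222 = 39996; answer 39996
Part 3: A2 = 39996; w = 34; T(2) = -2*(8) - 1*(34) = -50; iterating: T(2)=-50, T(3)=92, T(4)=-134, T(5)=176, T(6)=-218, T(7)=260, T(8)=-302, T(9)=344, T(10)=-386; answer -386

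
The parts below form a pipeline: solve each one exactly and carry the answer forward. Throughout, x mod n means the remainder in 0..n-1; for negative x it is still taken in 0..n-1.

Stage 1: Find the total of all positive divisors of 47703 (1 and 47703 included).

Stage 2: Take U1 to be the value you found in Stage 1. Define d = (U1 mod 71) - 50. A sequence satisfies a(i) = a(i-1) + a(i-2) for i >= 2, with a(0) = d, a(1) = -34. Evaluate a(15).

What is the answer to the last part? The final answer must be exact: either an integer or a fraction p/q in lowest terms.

-15839

Stage 1: 47703 = 3 * 15901; sigma = (1 + 3) * (1 + 15901) = 4 * 15902 = 63608; answer 63608
Stage 2: U1 = 63608; d = 13; a(2) = 1*(-34) + 1*(13) = -21; iterating: a(2)=-21, a(3)=-55, a(4)=-76, a(5)=-131, a(6)=-207, a(7)=-338, a(8)=-545, a(9)=-883, a(10)=-1428, a(11)=-2311, a(12)=-3739, a(13)=-6050, a(14)=-9789, a(15)=-15839; answer -15839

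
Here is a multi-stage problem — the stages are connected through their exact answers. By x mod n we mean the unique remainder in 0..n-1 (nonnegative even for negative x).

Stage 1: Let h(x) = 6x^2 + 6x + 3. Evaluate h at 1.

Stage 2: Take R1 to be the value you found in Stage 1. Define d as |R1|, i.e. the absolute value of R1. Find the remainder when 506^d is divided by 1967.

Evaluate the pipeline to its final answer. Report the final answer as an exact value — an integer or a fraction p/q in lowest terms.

Stage 1: 6*(1)^2 + 6*(1)^1 + 3 = (6) + (6) + (3) = 15; answer 15
Stage 2: R1 = 15; d = 15; squarings mod 1967: 506^1=506, 506^2=326, 506^4=58, 506^8=1397; 506^15 = 506^1 * 506^2 * 506^4 * 506^8 = 1163 (mod 1967); answer 1163

1163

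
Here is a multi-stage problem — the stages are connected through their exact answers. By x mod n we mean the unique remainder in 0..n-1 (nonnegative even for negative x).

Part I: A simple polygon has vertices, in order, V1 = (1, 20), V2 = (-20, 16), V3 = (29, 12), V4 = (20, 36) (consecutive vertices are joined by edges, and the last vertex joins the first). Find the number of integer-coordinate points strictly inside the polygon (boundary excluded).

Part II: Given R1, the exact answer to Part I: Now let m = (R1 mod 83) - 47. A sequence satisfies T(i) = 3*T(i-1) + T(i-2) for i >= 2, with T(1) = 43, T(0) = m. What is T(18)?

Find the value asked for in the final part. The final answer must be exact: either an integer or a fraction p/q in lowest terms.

Part I: cross terms: (1*16 - -20*20)=416, (-20*12 - 29*16)=-704, (29*36 - 20*12)=804, (20*20 - 1*36)=364; twice the area = |880| = 880; area = 440; boundary points = 1 + 1 + 3 + 1 = 6; strictly interior points = area - boundary/2 + 1 = 438; answer 438
Part II: R1 = 438; m = -24; T(2) = 3*(43) + 1*(-24) = 105; iterating: T(2)=105, T(3)=358, T(4)=1179, T(5)=3895, T(6)=12864, T(7)=42487, T(8)=140325, T(9)=463462, T(10)=1530711, T(11)=5055595, T(12)=16697496, T(13)=55148083, T(14)=182141745, T(15)=601573318, T(16)=1986861699, T(17)=6562158415, T(18)=21673336944; answer 21673336944

21673336944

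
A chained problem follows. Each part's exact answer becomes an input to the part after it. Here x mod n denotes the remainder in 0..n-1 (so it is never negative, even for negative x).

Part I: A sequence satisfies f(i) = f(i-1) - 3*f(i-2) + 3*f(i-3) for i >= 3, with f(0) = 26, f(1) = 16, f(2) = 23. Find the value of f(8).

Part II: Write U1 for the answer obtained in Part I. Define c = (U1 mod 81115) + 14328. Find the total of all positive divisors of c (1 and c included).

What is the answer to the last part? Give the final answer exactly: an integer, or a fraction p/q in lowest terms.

21624

Part I: f(3) = 1*(23) - 3*(16) + 3*(26) = 53; iterating: f(3)=53, f(4)=32, f(5)=-58, f(6)=5, f(7)=275, f(8)=86; answer 86
Part II: U1 = 86; c = 14414; 14414 = 2 * 7207; sigma = (1 + 2) * (1 + 7207) = 3 * 7208 = 21624; answer 21624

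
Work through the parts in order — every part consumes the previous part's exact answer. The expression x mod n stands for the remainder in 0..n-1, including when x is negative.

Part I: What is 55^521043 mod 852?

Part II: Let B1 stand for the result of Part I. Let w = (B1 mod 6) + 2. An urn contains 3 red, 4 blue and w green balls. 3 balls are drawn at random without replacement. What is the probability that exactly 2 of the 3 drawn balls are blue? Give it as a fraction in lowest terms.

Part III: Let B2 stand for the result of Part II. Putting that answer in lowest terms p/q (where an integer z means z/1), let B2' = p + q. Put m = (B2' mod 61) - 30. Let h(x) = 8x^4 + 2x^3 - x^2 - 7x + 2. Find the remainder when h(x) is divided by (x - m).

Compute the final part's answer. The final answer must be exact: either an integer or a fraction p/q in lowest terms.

658174

Part I: squarings mod 852: 55^1=55, 55^2=469, 55^4=145, 55^8=577, 55^16=649, 55^32=313, 55^64=841, 55^128=121, 55^256=157, 55^512=793, 55^1024=73, 55^2048=217, 55^4096=229, 55^8192=469, 55^16384=145, 55^32768=577, 55^65536=649, 55^131072=313, 55^262144=841; 55^521043 = 55^1 * 55^2 * 55^16 * 55^64 * 55^256 * 55^512 * 55^4096 * 55^8192 * 55^16384 * 55^32768 * 55^65536 * 55^131072 * 55^262144 = 175 (mod 852); answer 175
Part II: B1 = 175; w = 3; total draws C(10,3) = 120; favorable C(4,2)*C(6,1) = 36; P = 3/10; answer 3/10
Part III: B2 = 3/10; threaded value p + q = 13; m = -17; remainder = value at the root: 8*(-17)^4 + 2*(-17)^3 - 1*(-17)^2 - 7*(-17)^1 + 2 = (668168) + (-9826) + (-289) + (119) + (2) = 658174; answer 658174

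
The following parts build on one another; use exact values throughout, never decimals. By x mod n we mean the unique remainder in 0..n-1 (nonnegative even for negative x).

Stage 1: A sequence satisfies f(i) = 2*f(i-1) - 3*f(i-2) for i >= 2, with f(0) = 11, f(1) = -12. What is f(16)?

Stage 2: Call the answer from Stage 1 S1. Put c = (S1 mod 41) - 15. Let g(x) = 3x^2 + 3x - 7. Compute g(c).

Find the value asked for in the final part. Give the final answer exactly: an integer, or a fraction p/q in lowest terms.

623

Stage 1: f(2) = 2*(-12) - 3*(11) = -57; iterating: f(2)=-57, f(3)=-78, f(4)=15, f(5)=264, f(6)=483, f(7)=174, f(8)=-1101, f(9)=-2724, f(10)=-2145, f(11)=3882, f(12)=14199, f(13)=16752, f(14)=-9093, f(15)=-68442, f(16)=-109605; answer -109605
Stage 2: S1 = -109605; c = 14; 3*(14)^2 + 3*(14)^1 - 7 = (588) + (42) + (-7) = 623; answer 623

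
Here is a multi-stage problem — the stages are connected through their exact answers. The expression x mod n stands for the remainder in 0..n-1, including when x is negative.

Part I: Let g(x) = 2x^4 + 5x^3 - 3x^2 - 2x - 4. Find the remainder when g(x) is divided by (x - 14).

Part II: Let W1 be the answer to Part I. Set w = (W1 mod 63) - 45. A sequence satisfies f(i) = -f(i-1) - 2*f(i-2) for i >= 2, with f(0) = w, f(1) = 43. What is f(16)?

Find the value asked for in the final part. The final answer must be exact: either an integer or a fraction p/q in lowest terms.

-6491

Part I: remainder = value at the root: 2*(14)^4 + 5*(14)^3 - 3*(14)^2 - 2*(14)^1 - 4 = (76832) + (13720) + (-588) + (-28) + (-4) = 89932; answer 89932
Part II: W1 = 89932; w = -14; f(2) = -1*(43) - 2*(-14) = -15; iterating: f(2)=-15, f(3)=-71, f(4)=101, f(5)=41, f(6)=-243, f(7)=161, f(8)=325, f(9)=-647, f(10)=-3, f(11)=1297, f(12)=-1291, f(13)=-1303, f(14)=3885, f(15)=-1279, f(16)=-6491; answer -6491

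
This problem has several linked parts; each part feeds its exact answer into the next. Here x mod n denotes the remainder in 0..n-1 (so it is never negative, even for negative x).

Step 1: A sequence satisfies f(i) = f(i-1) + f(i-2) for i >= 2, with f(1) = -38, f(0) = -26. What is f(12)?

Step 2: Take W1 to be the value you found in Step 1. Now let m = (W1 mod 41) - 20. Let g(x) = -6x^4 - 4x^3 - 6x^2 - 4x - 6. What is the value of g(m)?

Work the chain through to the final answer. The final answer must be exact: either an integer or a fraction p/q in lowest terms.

-378310

Step 1: f(2) = 1*(-38) + 1*(-26) = -64; iterating: f(2)=-64, f(3)=-102, f(4)=-166, f(5)=-268, f(6)=-434, f(7)=-702, f(8)=-1136, f(9)=-1838, f(10)=-2974, f(11)=-4812, f(12)=-7786; answer -7786
Step 2: W1 = -7786; m = -16; -6*(-16)^4 - 4*(-16)^3 - 6*(-16)^2 - 4*(-16)^1 - 6 = (-393216) + (16384) + (-1536) + (64) + (-6) = -378310; answer -378310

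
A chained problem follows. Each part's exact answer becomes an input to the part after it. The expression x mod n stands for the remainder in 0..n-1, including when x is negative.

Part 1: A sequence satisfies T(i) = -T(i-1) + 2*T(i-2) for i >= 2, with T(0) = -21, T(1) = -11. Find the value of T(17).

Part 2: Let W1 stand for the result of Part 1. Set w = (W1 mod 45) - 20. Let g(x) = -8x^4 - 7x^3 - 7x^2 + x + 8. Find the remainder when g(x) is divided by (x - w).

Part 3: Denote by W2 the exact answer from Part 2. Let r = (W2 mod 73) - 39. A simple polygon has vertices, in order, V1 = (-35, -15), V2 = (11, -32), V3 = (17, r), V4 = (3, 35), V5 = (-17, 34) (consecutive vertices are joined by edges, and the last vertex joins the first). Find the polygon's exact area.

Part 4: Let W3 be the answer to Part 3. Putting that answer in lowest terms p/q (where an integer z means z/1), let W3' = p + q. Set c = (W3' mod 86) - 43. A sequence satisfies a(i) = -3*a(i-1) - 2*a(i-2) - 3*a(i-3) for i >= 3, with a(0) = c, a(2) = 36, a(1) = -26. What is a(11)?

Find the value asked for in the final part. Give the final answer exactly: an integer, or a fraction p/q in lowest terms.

Part 1: T(2) = -1*(-11) + 2*(-21) = -31; iterating: T(2)=-31, T(3)=9, T(4)=-71, T(5)=89, T(6)=-231, T(7)=409, T(8)=-871, T(9)=1689, T(10)=-3431, T(11)=6809, T(12)=-13671, T(13)=27289, T(14)=-54631, T(15)=109209, T(16)=-218471, T(17)=436889; answer 436889
Part 2: W1 = 436889; w = 9; remainder = value at the root: -8*(9)^4 - 7*(9)^3 - 7*(9)^2 + 1*(9)^1 + 8 = (-52488) + (-5103) + (-567) + (9) + (8) = -58141; answer -58141
Part 3: W2 = -58141; r = 1; cross terms: (-35*-32 - 11*-15)=1285, (11*1 - 17*-32)=555, (17*35 - 3*1)=592, (3*34 - -17*35)=697, (-17*-15 - -35*34)=1445; twice the area = |4574| = 4574; area = 2287; answer 2287
Part 4: W3 = 2287; threaded value p + q = 2288; c = 9; a(3) = -3*(36) - 2*(-26) - 3*(9) = -83; iterating: a(3)=-83, a(4)=255, a(5)=-707, a(6)=1860, a(7)=-4931, a(8)=13194, a(9)=-35300, a(10)=94305, a(11)=-251897; answer -251897

-251897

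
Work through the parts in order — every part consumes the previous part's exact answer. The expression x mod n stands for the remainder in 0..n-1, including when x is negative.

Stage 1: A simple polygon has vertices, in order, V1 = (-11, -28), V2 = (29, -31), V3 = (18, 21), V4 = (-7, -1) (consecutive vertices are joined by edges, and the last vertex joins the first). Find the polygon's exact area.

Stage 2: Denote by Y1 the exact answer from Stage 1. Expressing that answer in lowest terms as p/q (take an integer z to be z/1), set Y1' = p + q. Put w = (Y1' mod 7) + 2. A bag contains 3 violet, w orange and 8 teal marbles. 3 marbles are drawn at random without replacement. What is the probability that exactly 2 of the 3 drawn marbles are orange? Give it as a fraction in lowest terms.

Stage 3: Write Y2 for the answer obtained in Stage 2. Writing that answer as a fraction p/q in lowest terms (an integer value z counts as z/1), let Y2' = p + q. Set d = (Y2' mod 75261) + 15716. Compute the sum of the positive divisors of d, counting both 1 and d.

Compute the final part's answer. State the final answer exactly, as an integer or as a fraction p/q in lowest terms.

Stage 1: cross terms: (-11*-31 - 29*-28)=1153, (29*21 - 18*-31)=1167, (18*-1 - -7*21)=129, (-7*-28 - -11*-1)=185; twice the area = |2634| = 2634; area = 1317; answer 1317
Stage 2: Y1 = 1317; threaded value p + q = 1318; w = 4; total draws C(15,3) = 455; favorable C(4,2)*C(11,1) = 66; P = 66/455; answer 66/455
Stage 3: Y2 = 66/455; threaded value p + q = 521; d = 16237; 16237 = 13 * 1249; sigma = (1 + 13) * (1 + 1249) = 14 * 1250 = 17500; answer 17500

17500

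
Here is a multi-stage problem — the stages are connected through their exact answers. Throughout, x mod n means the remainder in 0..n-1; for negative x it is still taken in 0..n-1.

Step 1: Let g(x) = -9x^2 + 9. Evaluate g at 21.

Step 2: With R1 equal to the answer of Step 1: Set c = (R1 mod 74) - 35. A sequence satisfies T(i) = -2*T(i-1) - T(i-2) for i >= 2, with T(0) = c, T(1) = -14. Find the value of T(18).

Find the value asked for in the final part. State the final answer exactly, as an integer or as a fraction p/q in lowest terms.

235

Step 1: -9*(21)^2 + 9 = (-3969) + (9) = -3960; answer -3960
Step 2: R1 = -3960; c = 1; T(2) = -2*(-14) - 1*(1) = 27; iterating: T(2)=27, T(3)=-40, T(4)=53, T(5)=-66, T(6)=79, T(7)=-92, T(8)=105, T(9)=-118, T(10)=131, T(11)=-144, T(12)=157, T(13)=-170, T(14)=183, T(15)=-196, T(16)=209, T(17)=-222, T(18)=235; answer 235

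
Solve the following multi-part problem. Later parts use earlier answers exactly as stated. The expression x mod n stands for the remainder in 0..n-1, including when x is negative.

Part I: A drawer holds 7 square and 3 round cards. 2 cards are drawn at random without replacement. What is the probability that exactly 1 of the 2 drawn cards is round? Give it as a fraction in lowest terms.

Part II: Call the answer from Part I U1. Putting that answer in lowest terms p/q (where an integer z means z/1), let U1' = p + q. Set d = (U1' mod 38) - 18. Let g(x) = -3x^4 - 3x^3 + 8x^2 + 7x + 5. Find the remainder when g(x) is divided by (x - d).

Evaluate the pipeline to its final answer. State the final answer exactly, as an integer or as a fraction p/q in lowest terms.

Part I: total draws C(10,2) = 45; favorable C(3,1)*C(7,1) = 21; P = 7/15; answer 7/15
Part II: U1 = 7/15; threaded value p + q = 22; d = 4; remainder = value at the root: -3*(4)^4 - 3*(4)^3 + 8*(4)^2 + 7*(4)^1 + 5 = (-768) + (-192) + (128) + (28) + (5) = -799; answer -799

-799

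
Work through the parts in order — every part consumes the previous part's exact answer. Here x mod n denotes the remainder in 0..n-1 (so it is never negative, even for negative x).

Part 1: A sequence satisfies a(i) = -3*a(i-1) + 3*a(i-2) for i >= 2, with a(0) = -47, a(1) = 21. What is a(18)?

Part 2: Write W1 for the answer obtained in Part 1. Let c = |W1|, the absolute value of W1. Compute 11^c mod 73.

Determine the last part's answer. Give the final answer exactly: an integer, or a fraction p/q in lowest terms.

10

Part 1: a(2) = -3*(21) + 3*(-47) = -204; iterating: a(2)=-204, a(3)=675, a(4)=-2637, a(5)=9936, a(6)=-37719, a(7)=142965, a(8)=-542052, a(9)=2055051, a(10)=-7791309, a(11)=29539080, a(12)=-111991167, a(13)=424590741, a(14)=-1609745724, a(15)=6103009395, a(16)=-23138265357, a(17)=87723824256, a(18)=-332586268839; answer -332586268839
Part 2: W1 = -332586268839; c = 332586268839; squarings mod 73: 11^1=11, 11^2=48, 11^4=41, 11^8=2, 11^16=4, 11^32=16, 11^64=37, 11^128=55, 11^256=32, 11^512=2, 11^1024=4, 11^2048=16, 11^4096=37, 11^8192=55, 11^16384=32, 11^32768=2, 11^65536=4, 11^131072=16, 11^262144=37, 11^524288=55, 11^1048576=32, 11^2097152=2, 11^4194304=4, 11^8388608=16, 11^16777216=37, 11^33554432=55, 11^67108864=32, 11^134217728=2, 11^268435456=4, 11^536870912=16, 11^1073741824=37, 11^2147483648=55, 11^4294967296=32, 11^8589934592=2, 11^17179869184=4, 11^34359738368=16, 11^68719476736=37, 11^137438953472=55, 11^274877906944=32; 11^332586268839 = 11^1 * 11^2 * 11^4 * 11^32 * 11^128 * 11^2048 * 11^4096 * 11^8192 * 11^32768 * 11^65536 * 11^131072 * 11^262144 * 11^524288 * 11^2097152 * 11^8388608 * 11^16777216 * 11^33554432 * 11^67108864 * 11^134217728 * 11^536870912 * 11^1073741824 * 11^4294967296 * 11^17179869184 * 11^34359738368 * 11^274877906944 = 10 (mod 73); answer 10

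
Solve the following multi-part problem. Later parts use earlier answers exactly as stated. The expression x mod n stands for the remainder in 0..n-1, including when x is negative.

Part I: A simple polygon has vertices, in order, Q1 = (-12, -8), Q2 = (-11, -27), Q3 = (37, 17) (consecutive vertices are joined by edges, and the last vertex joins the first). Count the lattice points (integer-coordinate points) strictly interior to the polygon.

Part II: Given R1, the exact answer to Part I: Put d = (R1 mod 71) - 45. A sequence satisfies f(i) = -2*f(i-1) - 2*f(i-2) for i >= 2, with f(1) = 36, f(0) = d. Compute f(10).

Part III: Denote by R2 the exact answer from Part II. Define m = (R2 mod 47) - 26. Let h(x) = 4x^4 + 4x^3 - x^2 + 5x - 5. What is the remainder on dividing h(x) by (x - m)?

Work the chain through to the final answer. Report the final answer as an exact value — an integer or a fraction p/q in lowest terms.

893833

Part I: cross terms: (-12*-27 - -11*-8)=236, (-11*17 - 37*-27)=812, (37*-8 - -12*17)=-92; twice the area = |956| = 956; area = 478; boundary points = 1 + 4 + 1 = 6; strictly interior points = area - boundary/2 + 1 = 476; answer 476
Part II: R1 = 476; d = 5; f(2) = -2*(36) - 2*(5) = -82; iterating: f(2)=-82, f(3)=92, f(4)=-20, f(5)=-144, f(6)=328, f(7)=-368, f(8)=80, f(9)=576, f(10)=-1312; answer -1312
Part III: R2 = -1312; m = -22; remainder = value at the root: 4*(-22)^4 + 4*(-22)^3 - 1*(-22)^2 + 5*(-22)^1 - 5 = (937024) + (-42592) + (-484) + (-110) + (-5) = 893833; answer 893833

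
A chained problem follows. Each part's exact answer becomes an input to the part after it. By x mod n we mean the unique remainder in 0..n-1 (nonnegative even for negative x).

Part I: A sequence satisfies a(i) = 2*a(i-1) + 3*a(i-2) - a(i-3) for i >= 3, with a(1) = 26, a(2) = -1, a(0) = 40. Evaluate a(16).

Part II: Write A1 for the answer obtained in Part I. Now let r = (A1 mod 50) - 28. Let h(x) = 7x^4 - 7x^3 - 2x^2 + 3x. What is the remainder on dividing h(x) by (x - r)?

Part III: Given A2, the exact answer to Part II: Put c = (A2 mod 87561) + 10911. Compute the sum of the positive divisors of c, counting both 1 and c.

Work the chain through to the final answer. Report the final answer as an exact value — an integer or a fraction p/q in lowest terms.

Part I: a(3) = 2*(-1) + 3*(26) - 1*(40) = 36; iterating: a(3)=36, a(4)=43, a(5)=195, a(6)=483, a(7)=1508, a(8)=4270, a(9)=12581, a(10)=36464, a(11)=106401, a(12)=309613, a(13)=901965, a(14)=2626368, a(15)=7649018, a(16)=22275175; answer 22275175
Part II: A1 = 22275175; r = -3; remainder = value at the root: 7*(-3)^4 - 7*(-3)^3 - 2*(-3)^2 + 3*(-3)^1 = (567) + (189) + (-18) + (-9) = 729; answer 729
Part III: A2 = 729; c = 11640; 11640 = 2^3 * 3 * 5 * 97; sigma = (1 + 2 + 4 + 8) * (1 + 3) * (1 + 5) * (1 + 97) = 15 * 4 * 6 * 98 = 35280; answer 35280

35280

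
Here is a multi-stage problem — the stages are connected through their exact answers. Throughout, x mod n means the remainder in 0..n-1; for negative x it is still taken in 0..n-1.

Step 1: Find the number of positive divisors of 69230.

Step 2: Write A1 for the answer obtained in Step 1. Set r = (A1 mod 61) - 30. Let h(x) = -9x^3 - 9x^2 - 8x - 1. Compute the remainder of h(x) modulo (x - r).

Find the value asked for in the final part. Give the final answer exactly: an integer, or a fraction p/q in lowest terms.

Step 1: 69230 = 2 * 5 * 7 * 23 * 43; number of divisors = (1+1) * (1+1) * (1+1) * (1+1) * (1+1) = 32; answer 32
Step 2: A1 = 32; r = 2; remainder = value at the root: -9*(2)^3 - 9*(2)^2 - 8*(2)^1 - 1 = (-72) + (-36) + (-16) + (-1) = -125; answer -125

-125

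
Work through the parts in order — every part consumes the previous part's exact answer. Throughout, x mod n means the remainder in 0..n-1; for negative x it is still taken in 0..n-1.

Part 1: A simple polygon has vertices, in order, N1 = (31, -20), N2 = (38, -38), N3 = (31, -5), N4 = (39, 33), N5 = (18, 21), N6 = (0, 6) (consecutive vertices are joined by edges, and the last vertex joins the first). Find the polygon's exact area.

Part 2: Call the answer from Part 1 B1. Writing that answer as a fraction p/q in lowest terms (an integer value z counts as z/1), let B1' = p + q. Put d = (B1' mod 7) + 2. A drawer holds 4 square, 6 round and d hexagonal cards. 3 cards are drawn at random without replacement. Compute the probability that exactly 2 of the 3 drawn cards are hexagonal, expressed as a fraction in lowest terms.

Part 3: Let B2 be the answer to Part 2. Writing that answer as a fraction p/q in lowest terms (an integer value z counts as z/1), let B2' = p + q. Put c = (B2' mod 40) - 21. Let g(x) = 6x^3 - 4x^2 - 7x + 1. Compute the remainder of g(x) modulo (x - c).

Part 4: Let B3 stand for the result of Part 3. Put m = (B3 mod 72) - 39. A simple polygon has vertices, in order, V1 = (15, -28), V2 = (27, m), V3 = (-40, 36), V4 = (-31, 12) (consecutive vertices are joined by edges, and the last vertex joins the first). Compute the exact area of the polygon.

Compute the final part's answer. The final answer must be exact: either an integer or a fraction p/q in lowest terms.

Part 1: cross terms: (31*-38 - 38*-20)=-418, (38*-5 - 31*-38)=988, (31*33 - 39*-5)=1218, (39*21 - 18*33)=225, (18*6 - 0*21)=108, (0*-20 - 31*6)=-186; twice the area = |1935| = 1935; area = 1935/2; answer 1935/2
Part 2: B1 = 1935/2; threaded value p + q = 1937; d = 7; total draws C(17,3) = 680; favorable C(7,2)*C(10,1) = 210; P = 21/68; answer 21/68
Part 3: B2 = 21/68; threaded value p + q = 89; c = -12; remainder = value at the root: 6*(-12)^3 - 4*(-12)^2 - 7*(-12)^1 + 1 = (-10368) + (-576) + (84) + (1) = -10859; answer -10859
Part 4: B3 = -10859; m = -26; cross terms: (15*-26 - 27*-28)=366, (27*36 - -40*-26)=-68, (-40*12 - -31*36)=636, (-31*-28 - 15*12)=688; twice the area = |1622| = 1622; area = 811; answer 811

811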